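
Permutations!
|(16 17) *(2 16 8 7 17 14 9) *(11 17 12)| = |(2 16 14 9)(7 12 11 17 8)| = 20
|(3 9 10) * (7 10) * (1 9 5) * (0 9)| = 7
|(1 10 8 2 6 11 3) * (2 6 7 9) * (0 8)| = |(0 8 6 11 3 1 10)(2 7 9)| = 21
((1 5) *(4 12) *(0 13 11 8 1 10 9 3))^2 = ((0 13 11 8 1 5 10 9 3)(4 12))^2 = (0 11 1 10 3 13 8 5 9)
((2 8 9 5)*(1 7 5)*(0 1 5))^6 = ((0 1 7)(2 8 9 5))^6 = (2 9)(5 8)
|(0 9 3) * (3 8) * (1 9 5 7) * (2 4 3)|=9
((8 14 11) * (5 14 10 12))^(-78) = ((5 14 11 8 10 12))^(-78) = (14)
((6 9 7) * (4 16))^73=(4 16)(6 9 7)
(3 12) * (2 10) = (2 10)(3 12) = [0, 1, 10, 12, 4, 5, 6, 7, 8, 9, 2, 11, 3]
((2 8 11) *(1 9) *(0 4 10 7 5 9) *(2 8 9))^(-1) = ((0 4 10 7 5 2 9 1)(8 11))^(-1) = (0 1 9 2 5 7 10 4)(8 11)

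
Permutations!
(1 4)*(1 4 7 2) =[0, 7, 1, 3, 4, 5, 6, 2] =(1 7 2)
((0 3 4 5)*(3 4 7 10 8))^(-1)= ((0 4 5)(3 7 10 8))^(-1)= (0 5 4)(3 8 10 7)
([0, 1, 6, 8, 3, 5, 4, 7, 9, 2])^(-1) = (2 9 8 3 4 6)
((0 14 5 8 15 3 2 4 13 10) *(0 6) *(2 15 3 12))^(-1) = (0 6 10 13 4 2 12 15 3 8 5 14)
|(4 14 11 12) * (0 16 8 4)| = |(0 16 8 4 14 11 12)| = 7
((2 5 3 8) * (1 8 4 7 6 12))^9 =((1 8 2 5 3 4 7 6 12))^9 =(12)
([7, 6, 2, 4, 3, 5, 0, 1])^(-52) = (7)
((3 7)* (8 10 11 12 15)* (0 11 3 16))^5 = ((0 11 12 15 8 10 3 7 16))^5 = (0 10 11 3 12 7 15 16 8)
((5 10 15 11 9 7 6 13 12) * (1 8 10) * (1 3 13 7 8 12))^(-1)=((1 12 5 3 13)(6 7)(8 10 15 11 9))^(-1)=(1 13 3 5 12)(6 7)(8 9 11 15 10)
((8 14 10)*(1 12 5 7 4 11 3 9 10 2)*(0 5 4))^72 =((0 5 7)(1 12 4 11 3 9 10 8 14 2))^72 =(1 4 3 10 14)(2 12 11 9 8)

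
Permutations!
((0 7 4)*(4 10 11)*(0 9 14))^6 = (0 14 9 4 11 10 7)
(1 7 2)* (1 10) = [0, 7, 10, 3, 4, 5, 6, 2, 8, 9, 1] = (1 7 2 10)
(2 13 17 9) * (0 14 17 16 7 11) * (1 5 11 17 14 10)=[10, 5, 13, 3, 4, 11, 6, 17, 8, 2, 1, 0, 12, 16, 14, 15, 7, 9]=(0 10 1 5 11)(2 13 16 7 17 9)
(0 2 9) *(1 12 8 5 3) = (0 2 9)(1 12 8 5 3) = [2, 12, 9, 1, 4, 3, 6, 7, 5, 0, 10, 11, 8]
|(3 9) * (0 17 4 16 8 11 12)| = 14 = |(0 17 4 16 8 11 12)(3 9)|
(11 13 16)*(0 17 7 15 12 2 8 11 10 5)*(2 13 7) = (0 17 2 8 11 7 15 12 13 16 10 5) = [17, 1, 8, 3, 4, 0, 6, 15, 11, 9, 5, 7, 13, 16, 14, 12, 10, 2]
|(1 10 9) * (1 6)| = |(1 10 9 6)| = 4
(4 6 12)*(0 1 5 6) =(0 1 5 6 12 4) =[1, 5, 2, 3, 0, 6, 12, 7, 8, 9, 10, 11, 4]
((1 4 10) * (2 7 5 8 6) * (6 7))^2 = (1 10 4)(5 7 8)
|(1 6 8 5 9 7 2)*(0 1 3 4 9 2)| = |(0 1 6 8 5 2 3 4 9 7)| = 10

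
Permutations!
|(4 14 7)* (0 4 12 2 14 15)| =12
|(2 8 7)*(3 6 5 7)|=|(2 8 3 6 5 7)|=6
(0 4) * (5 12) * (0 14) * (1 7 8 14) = [4, 7, 2, 3, 1, 12, 6, 8, 14, 9, 10, 11, 5, 13, 0] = (0 4 1 7 8 14)(5 12)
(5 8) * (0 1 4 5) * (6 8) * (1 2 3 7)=(0 2 3 7 1 4 5 6 8)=[2, 4, 3, 7, 5, 6, 8, 1, 0]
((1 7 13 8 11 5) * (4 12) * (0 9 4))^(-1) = (0 12 4 9)(1 5 11 8 13 7)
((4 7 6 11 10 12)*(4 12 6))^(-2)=(12)(6 11 10)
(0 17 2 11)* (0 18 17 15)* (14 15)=(0 14 15)(2 11 18 17)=[14, 1, 11, 3, 4, 5, 6, 7, 8, 9, 10, 18, 12, 13, 15, 0, 16, 2, 17]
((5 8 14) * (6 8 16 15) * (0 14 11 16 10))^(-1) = ((0 14 5 10)(6 8 11 16 15))^(-1) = (0 10 5 14)(6 15 16 11 8)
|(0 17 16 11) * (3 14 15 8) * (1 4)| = 4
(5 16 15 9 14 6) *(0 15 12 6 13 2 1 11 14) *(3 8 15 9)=[9, 11, 1, 8, 4, 16, 5, 7, 15, 0, 10, 14, 6, 2, 13, 3, 12]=(0 9)(1 11 14 13 2)(3 8 15)(5 16 12 6)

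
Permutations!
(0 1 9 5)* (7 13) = (0 1 9 5)(7 13) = [1, 9, 2, 3, 4, 0, 6, 13, 8, 5, 10, 11, 12, 7]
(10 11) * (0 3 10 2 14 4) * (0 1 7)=(0 3 10 11 2 14 4 1 7)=[3, 7, 14, 10, 1, 5, 6, 0, 8, 9, 11, 2, 12, 13, 4]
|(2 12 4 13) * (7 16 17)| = |(2 12 4 13)(7 16 17)| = 12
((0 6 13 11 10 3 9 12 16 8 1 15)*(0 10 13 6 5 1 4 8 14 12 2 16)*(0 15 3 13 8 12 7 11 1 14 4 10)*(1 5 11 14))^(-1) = (0 15 12 4 16 2 9 3 1 5 13 10 8 11)(7 14)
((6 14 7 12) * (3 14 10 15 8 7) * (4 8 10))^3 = (3 14)(4 12 8 6 7)(10 15)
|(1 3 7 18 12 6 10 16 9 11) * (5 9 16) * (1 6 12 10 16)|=10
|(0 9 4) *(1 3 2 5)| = 12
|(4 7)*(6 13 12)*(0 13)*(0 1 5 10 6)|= 12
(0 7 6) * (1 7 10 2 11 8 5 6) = (0 10 2 11 8 5 6)(1 7) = [10, 7, 11, 3, 4, 6, 0, 1, 5, 9, 2, 8]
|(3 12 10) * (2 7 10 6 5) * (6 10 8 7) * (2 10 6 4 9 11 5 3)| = |(2 4 9 11 5 10)(3 12 6)(7 8)| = 6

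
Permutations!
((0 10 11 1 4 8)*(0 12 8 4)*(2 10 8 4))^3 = (0 4 11 8 2 1 12 10)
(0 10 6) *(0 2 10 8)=(0 8)(2 10 6)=[8, 1, 10, 3, 4, 5, 2, 7, 0, 9, 6]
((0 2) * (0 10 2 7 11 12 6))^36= ((0 7 11 12 6)(2 10))^36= (0 7 11 12 6)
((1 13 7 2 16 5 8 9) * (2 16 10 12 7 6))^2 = (1 6 10 7 5 9 13 2 12 16 8)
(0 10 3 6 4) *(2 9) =(0 10 3 6 4)(2 9) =[10, 1, 9, 6, 0, 5, 4, 7, 8, 2, 3]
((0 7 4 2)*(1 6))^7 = (0 2 4 7)(1 6)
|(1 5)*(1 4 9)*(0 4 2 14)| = 7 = |(0 4 9 1 5 2 14)|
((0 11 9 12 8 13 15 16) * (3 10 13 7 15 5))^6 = (0 15 8 9)(3 13)(5 10)(7 12 11 16)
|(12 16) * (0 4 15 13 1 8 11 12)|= |(0 4 15 13 1 8 11 12 16)|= 9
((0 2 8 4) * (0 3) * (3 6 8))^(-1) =((0 2 3)(4 6 8))^(-1) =(0 3 2)(4 8 6)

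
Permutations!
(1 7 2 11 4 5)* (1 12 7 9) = (1 9)(2 11 4 5 12 7) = [0, 9, 11, 3, 5, 12, 6, 2, 8, 1, 10, 4, 7]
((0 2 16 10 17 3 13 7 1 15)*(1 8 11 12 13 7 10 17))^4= ((0 2 16 17 3 7 8 11 12 13 10 1 15))^4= (0 3 12 15 17 11 1 16 8 10 2 7 13)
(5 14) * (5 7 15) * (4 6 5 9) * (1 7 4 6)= (1 7 15 9 6 5 14 4)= [0, 7, 2, 3, 1, 14, 5, 15, 8, 6, 10, 11, 12, 13, 4, 9]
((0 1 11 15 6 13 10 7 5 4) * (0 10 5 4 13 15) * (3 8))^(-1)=(0 11 1)(3 8)(4 7 10)(5 13)(6 15)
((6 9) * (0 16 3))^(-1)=((0 16 3)(6 9))^(-1)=(0 3 16)(6 9)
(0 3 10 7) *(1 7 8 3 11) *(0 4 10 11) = (1 7 4 10 8 3 11) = [0, 7, 2, 11, 10, 5, 6, 4, 3, 9, 8, 1]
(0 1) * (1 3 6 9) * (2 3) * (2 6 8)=(0 6 9 1)(2 3 8)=[6, 0, 3, 8, 4, 5, 9, 7, 2, 1]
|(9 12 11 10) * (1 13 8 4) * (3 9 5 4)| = |(1 13 8 3 9 12 11 10 5 4)| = 10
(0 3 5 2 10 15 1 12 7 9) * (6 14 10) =(0 3 5 2 6 14 10 15 1 12 7 9) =[3, 12, 6, 5, 4, 2, 14, 9, 8, 0, 15, 11, 7, 13, 10, 1]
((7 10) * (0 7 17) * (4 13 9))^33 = (0 7 10 17)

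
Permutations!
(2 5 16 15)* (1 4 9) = (1 4 9)(2 5 16 15) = [0, 4, 5, 3, 9, 16, 6, 7, 8, 1, 10, 11, 12, 13, 14, 2, 15]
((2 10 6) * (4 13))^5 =((2 10 6)(4 13))^5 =(2 6 10)(4 13)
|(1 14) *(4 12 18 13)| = |(1 14)(4 12 18 13)| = 4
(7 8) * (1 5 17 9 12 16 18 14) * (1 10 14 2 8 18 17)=(1 5)(2 8 7 18)(9 12 16 17)(10 14)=[0, 5, 8, 3, 4, 1, 6, 18, 7, 12, 14, 11, 16, 13, 10, 15, 17, 9, 2]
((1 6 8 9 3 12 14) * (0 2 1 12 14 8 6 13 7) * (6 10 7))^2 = (0 1 6 7 2 13 10)(3 12 9 14 8)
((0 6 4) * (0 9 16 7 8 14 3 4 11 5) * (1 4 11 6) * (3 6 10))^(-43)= (0 10 7 1 3 8 4 11 14 9 5 6 16)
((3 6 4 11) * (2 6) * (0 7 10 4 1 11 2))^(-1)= ((0 7 10 4 2 6 1 11 3))^(-1)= (0 3 11 1 6 2 4 10 7)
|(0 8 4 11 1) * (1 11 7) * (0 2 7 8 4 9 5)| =|(11)(0 4 8 9 5)(1 2 7)| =15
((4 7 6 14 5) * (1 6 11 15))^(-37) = (1 5 11 6 4 15 14 7)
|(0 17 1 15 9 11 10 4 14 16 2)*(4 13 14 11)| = 12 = |(0 17 1 15 9 4 11 10 13 14 16 2)|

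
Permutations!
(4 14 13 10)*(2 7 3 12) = (2 7 3 12)(4 14 13 10) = [0, 1, 7, 12, 14, 5, 6, 3, 8, 9, 4, 11, 2, 10, 13]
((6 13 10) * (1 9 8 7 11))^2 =(1 8 11 9 7)(6 10 13)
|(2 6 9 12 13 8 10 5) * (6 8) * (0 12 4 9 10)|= 8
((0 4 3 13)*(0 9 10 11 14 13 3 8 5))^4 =((0 4 8 5)(9 10 11 14 13))^4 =(9 13 14 11 10)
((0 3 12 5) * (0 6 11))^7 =(0 3 12 5 6 11)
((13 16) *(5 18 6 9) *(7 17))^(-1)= ((5 18 6 9)(7 17)(13 16))^(-1)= (5 9 6 18)(7 17)(13 16)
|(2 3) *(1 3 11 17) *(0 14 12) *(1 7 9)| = 21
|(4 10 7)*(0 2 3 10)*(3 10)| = |(0 2 10 7 4)| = 5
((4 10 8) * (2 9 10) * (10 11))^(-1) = (2 4 8 10 11 9)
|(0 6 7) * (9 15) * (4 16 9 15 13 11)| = |(0 6 7)(4 16 9 13 11)| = 15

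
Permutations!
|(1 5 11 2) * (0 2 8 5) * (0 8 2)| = |(1 8 5 11 2)| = 5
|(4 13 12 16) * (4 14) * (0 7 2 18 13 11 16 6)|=28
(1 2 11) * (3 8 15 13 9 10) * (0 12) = [12, 2, 11, 8, 4, 5, 6, 7, 15, 10, 3, 1, 0, 9, 14, 13] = (0 12)(1 2 11)(3 8 15 13 9 10)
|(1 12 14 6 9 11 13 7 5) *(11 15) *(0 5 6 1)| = |(0 5)(1 12 14)(6 9 15 11 13 7)| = 6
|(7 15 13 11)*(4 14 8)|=|(4 14 8)(7 15 13 11)|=12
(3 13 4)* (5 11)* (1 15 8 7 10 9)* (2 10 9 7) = (1 15 8 2 10 7 9)(3 13 4)(5 11) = [0, 15, 10, 13, 3, 11, 6, 9, 2, 1, 7, 5, 12, 4, 14, 8]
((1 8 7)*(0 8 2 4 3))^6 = (0 3 4 2 1 7 8)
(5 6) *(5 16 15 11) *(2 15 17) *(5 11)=(2 15 5 6 16 17)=[0, 1, 15, 3, 4, 6, 16, 7, 8, 9, 10, 11, 12, 13, 14, 5, 17, 2]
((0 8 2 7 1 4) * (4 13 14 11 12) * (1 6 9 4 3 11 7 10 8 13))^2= ((0 13 14 7 6 9 4)(2 10 8)(3 11 12))^2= (0 14 6 4 13 7 9)(2 8 10)(3 12 11)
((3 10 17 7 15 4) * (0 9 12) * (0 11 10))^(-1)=((0 9 12 11 10 17 7 15 4 3))^(-1)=(0 3 4 15 7 17 10 11 12 9)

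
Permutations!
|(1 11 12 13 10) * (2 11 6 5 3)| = |(1 6 5 3 2 11 12 13 10)| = 9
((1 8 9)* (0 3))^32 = (1 9 8)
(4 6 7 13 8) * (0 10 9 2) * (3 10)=[3, 1, 0, 10, 6, 5, 7, 13, 4, 2, 9, 11, 12, 8]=(0 3 10 9 2)(4 6 7 13 8)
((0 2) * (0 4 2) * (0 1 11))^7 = (0 1 11)(2 4)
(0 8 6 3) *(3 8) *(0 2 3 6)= (0 6 8)(2 3)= [6, 1, 3, 2, 4, 5, 8, 7, 0]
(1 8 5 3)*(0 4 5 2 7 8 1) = (0 4 5 3)(2 7 8) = [4, 1, 7, 0, 5, 3, 6, 8, 2]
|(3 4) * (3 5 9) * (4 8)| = |(3 8 4 5 9)| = 5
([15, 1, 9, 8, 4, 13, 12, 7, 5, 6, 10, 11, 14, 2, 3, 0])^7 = [15, 1, 5, 12, 4, 3, 2, 7, 14, 13, 10, 11, 9, 8, 6, 0]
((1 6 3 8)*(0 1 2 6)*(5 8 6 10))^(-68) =(10) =((0 1)(2 10 5 8)(3 6))^(-68)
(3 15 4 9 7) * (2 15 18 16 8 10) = (2 15 4 9 7 3 18 16 8 10) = [0, 1, 15, 18, 9, 5, 6, 3, 10, 7, 2, 11, 12, 13, 14, 4, 8, 17, 16]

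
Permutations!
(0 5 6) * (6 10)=(0 5 10 6)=[5, 1, 2, 3, 4, 10, 0, 7, 8, 9, 6]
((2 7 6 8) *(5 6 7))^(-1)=(2 8 6 5)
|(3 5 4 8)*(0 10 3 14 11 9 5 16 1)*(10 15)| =6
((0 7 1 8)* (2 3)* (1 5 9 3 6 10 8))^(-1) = (0 8 10 6 2 3 9 5 7)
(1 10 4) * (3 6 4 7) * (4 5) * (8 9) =[0, 10, 2, 6, 1, 4, 5, 3, 9, 8, 7] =(1 10 7 3 6 5 4)(8 9)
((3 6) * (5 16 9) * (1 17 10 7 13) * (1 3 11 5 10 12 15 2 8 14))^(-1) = (1 14 8 2 15 12 17)(3 13 7 10 9 16 5 11 6)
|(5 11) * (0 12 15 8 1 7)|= 6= |(0 12 15 8 1 7)(5 11)|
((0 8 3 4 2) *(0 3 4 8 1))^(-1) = ((0 1)(2 3 8 4))^(-1) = (0 1)(2 4 8 3)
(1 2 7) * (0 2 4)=(0 2 7 1 4)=[2, 4, 7, 3, 0, 5, 6, 1]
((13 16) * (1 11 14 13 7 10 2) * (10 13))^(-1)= ((1 11 14 10 2)(7 13 16))^(-1)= (1 2 10 14 11)(7 16 13)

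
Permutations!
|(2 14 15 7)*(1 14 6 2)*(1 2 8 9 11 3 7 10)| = 28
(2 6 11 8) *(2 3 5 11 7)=(2 6 7)(3 5 11 8)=[0, 1, 6, 5, 4, 11, 7, 2, 3, 9, 10, 8]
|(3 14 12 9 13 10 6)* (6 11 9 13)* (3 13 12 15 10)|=8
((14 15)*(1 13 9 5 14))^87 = (1 5)(9 15)(13 14) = ((1 13 9 5 14 15))^87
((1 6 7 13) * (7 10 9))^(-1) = ((1 6 10 9 7 13))^(-1) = (1 13 7 9 10 6)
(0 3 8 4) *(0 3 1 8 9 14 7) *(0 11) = (0 1 8 4 3 9 14 7 11) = [1, 8, 2, 9, 3, 5, 6, 11, 4, 14, 10, 0, 12, 13, 7]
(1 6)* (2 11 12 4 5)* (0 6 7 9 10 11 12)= (0 6 1 7 9 10 11)(2 12 4 5)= [6, 7, 12, 3, 5, 2, 1, 9, 8, 10, 11, 0, 4]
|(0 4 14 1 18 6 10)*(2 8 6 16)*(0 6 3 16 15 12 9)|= 8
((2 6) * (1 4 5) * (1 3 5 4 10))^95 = (1 10)(2 6)(3 5) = ((1 10)(2 6)(3 5))^95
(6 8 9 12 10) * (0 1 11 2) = (0 1 11 2)(6 8 9 12 10) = [1, 11, 0, 3, 4, 5, 8, 7, 9, 12, 6, 2, 10]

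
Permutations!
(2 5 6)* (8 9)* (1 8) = (1 8 9)(2 5 6) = [0, 8, 5, 3, 4, 6, 2, 7, 9, 1]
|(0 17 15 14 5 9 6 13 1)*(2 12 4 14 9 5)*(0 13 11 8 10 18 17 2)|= |(0 2 12 4 14)(1 13)(6 11 8 10 18 17 15 9)|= 40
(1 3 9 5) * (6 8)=[0, 3, 2, 9, 4, 1, 8, 7, 6, 5]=(1 3 9 5)(6 8)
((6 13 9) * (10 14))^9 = (10 14)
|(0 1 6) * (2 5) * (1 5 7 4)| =7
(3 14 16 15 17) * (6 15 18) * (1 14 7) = (1 14 16 18 6 15 17 3 7) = [0, 14, 2, 7, 4, 5, 15, 1, 8, 9, 10, 11, 12, 13, 16, 17, 18, 3, 6]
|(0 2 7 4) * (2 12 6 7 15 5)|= 15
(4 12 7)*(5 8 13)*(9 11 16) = (4 12 7)(5 8 13)(9 11 16) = [0, 1, 2, 3, 12, 8, 6, 4, 13, 11, 10, 16, 7, 5, 14, 15, 9]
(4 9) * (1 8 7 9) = (1 8 7 9 4) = [0, 8, 2, 3, 1, 5, 6, 9, 7, 4]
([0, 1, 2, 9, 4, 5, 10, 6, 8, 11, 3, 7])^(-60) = [0, 1, 2, 3, 4, 5, 6, 7, 8, 9, 10, 11]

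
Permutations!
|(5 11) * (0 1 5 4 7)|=6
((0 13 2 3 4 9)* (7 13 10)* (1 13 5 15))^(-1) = ((0 10 7 5 15 1 13 2 3 4 9))^(-1) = (0 9 4 3 2 13 1 15 5 7 10)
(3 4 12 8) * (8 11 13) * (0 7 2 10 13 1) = (0 7 2 10 13 8 3 4 12 11 1) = [7, 0, 10, 4, 12, 5, 6, 2, 3, 9, 13, 1, 11, 8]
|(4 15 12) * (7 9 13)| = |(4 15 12)(7 9 13)| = 3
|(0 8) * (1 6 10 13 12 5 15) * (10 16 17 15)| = 20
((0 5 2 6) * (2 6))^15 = (6)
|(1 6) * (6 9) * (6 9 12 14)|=4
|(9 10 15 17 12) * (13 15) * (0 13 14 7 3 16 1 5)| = 13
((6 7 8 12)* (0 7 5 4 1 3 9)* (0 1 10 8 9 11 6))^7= ((0 7 9 1 3 11 6 5 4 10 8 12))^7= (0 5 9 10 3 12 6 7 4 1 8 11)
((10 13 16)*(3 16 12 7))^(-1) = ((3 16 10 13 12 7))^(-1) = (3 7 12 13 10 16)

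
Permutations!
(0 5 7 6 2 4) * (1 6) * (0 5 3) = (0 3)(1 6 2 4 5 7) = [3, 6, 4, 0, 5, 7, 2, 1]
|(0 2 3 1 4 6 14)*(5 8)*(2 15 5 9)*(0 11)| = 12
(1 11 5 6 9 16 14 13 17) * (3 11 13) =[0, 13, 2, 11, 4, 6, 9, 7, 8, 16, 10, 5, 12, 17, 3, 15, 14, 1] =(1 13 17)(3 11 5 6 9 16 14)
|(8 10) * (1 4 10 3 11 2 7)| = |(1 4 10 8 3 11 2 7)| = 8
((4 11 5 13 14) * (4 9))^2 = (4 5 14)(9 11 13)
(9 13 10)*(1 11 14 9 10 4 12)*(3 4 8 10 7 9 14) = (14)(1 11 3 4 12)(7 9 13 8 10) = [0, 11, 2, 4, 12, 5, 6, 9, 10, 13, 7, 3, 1, 8, 14]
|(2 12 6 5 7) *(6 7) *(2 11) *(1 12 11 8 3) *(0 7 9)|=14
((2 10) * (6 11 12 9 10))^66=(12)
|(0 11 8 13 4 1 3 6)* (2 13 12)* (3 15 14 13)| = |(0 11 8 12 2 3 6)(1 15 14 13 4)| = 35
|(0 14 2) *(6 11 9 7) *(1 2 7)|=|(0 14 7 6 11 9 1 2)|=8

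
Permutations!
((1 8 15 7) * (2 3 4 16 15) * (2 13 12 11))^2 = ((1 8 13 12 11 2 3 4 16 15 7))^2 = (1 13 11 3 16 7 8 12 2 4 15)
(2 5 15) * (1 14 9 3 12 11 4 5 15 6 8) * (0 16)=[16, 14, 15, 12, 5, 6, 8, 7, 1, 3, 10, 4, 11, 13, 9, 2, 0]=(0 16)(1 14 9 3 12 11 4 5 6 8)(2 15)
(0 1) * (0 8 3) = (0 1 8 3) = [1, 8, 2, 0, 4, 5, 6, 7, 3]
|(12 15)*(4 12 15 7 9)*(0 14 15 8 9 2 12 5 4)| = 30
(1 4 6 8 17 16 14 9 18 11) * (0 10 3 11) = (0 10 3 11 1 4 6 8 17 16 14 9 18) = [10, 4, 2, 11, 6, 5, 8, 7, 17, 18, 3, 1, 12, 13, 9, 15, 14, 16, 0]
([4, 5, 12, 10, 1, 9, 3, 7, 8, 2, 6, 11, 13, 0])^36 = (0 9)(1 12)(2 4)(5 13)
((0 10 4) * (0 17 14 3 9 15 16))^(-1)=((0 10 4 17 14 3 9 15 16))^(-1)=(0 16 15 9 3 14 17 4 10)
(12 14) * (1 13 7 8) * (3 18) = (1 13 7 8)(3 18)(12 14) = [0, 13, 2, 18, 4, 5, 6, 8, 1, 9, 10, 11, 14, 7, 12, 15, 16, 17, 3]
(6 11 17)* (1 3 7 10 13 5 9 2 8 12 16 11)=(1 3 7 10 13 5 9 2 8 12 16 11 17 6)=[0, 3, 8, 7, 4, 9, 1, 10, 12, 2, 13, 17, 16, 5, 14, 15, 11, 6]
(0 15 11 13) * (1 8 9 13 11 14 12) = (0 15 14 12 1 8 9 13) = [15, 8, 2, 3, 4, 5, 6, 7, 9, 13, 10, 11, 1, 0, 12, 14]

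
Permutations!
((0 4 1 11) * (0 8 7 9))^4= ((0 4 1 11 8 7 9))^4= (0 8 4 7 1 9 11)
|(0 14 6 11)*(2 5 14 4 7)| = 8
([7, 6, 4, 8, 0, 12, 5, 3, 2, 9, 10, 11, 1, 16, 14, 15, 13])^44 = (16)(0 3 2)(4 7 8)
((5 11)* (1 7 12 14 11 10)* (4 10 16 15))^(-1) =(1 10 4 15 16 5 11 14 12 7)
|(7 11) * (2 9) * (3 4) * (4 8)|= 6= |(2 9)(3 8 4)(7 11)|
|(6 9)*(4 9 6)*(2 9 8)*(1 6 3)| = 12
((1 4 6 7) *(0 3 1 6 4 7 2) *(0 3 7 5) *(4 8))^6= (8)(0 5 1 3 2 6 7)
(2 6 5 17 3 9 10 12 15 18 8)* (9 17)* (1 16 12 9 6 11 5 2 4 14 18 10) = (1 16 12 15 10 9)(2 11 5 6)(3 17)(4 14 18 8) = [0, 16, 11, 17, 14, 6, 2, 7, 4, 1, 9, 5, 15, 13, 18, 10, 12, 3, 8]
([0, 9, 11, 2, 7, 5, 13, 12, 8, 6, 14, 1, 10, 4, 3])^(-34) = [0, 6, 1, 11, 12, 5, 4, 10, 8, 13, 3, 9, 14, 7, 2]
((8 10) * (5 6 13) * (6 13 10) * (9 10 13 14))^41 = ((5 14 9 10 8 6 13))^41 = (5 13 6 8 10 9 14)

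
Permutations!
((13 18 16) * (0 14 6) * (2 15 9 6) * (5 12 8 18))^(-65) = ((0 14 2 15 9 6)(5 12 8 18 16 13))^(-65) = (0 14 2 15 9 6)(5 12 8 18 16 13)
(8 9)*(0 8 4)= (0 8 9 4)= [8, 1, 2, 3, 0, 5, 6, 7, 9, 4]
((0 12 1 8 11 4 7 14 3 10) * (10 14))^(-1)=(0 10 7 4 11 8 1 12)(3 14)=((0 12 1 8 11 4 7 10)(3 14))^(-1)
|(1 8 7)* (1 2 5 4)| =6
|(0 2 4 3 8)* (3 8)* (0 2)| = |(2 4 8)| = 3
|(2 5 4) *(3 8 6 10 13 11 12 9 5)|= 11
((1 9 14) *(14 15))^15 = ((1 9 15 14))^15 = (1 14 15 9)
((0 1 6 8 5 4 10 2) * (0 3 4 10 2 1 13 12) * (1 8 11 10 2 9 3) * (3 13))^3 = (0 9)(1 10 2 11 5 6 8)(3 13)(4 12)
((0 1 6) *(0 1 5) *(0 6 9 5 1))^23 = ((0 1 9 5 6))^23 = (0 5 1 6 9)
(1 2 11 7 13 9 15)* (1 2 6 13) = (1 6 13 9 15 2 11 7) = [0, 6, 11, 3, 4, 5, 13, 1, 8, 15, 10, 7, 12, 9, 14, 2]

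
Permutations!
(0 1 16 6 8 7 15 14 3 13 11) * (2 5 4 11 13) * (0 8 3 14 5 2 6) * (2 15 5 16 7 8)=[1, 7, 15, 6, 11, 4, 3, 5, 8, 9, 10, 2, 12, 13, 14, 16, 0]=(0 1 7 5 4 11 2 15 16)(3 6)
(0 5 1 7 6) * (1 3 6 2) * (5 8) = (0 8 5 3 6)(1 7 2) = [8, 7, 1, 6, 4, 3, 0, 2, 5]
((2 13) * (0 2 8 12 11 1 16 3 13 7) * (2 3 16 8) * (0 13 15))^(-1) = ((16)(0 3 15)(1 8 12 11)(2 7 13))^(-1) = (16)(0 15 3)(1 11 12 8)(2 13 7)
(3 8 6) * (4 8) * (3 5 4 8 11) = (3 8 6 5 4 11) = [0, 1, 2, 8, 11, 4, 5, 7, 6, 9, 10, 3]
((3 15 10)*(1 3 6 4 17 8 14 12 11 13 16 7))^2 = ((1 3 15 10 6 4 17 8 14 12 11 13 16 7))^2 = (1 15 6 17 14 11 16)(3 10 4 8 12 13 7)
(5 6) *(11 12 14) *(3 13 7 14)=(3 13 7 14 11 12)(5 6)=[0, 1, 2, 13, 4, 6, 5, 14, 8, 9, 10, 12, 3, 7, 11]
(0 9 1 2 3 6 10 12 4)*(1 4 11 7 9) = (0 1 2 3 6 10 12 11 7 9 4) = [1, 2, 3, 6, 0, 5, 10, 9, 8, 4, 12, 7, 11]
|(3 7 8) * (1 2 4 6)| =|(1 2 4 6)(3 7 8)| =12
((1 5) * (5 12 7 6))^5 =(12)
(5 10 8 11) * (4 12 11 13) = (4 12 11 5 10 8 13) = [0, 1, 2, 3, 12, 10, 6, 7, 13, 9, 8, 5, 11, 4]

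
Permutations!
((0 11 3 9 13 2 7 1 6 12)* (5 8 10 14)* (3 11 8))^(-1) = ((0 8 10 14 5 3 9 13 2 7 1 6 12))^(-1) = (0 12 6 1 7 2 13 9 3 5 14 10 8)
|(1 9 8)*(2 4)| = 6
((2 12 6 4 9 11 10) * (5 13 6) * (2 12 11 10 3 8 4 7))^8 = ((2 11 3 8 4 9 10 12 5 13 6 7))^8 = (2 5 4)(3 6 10)(7 12 8)(9 11 13)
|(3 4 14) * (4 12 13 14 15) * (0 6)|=4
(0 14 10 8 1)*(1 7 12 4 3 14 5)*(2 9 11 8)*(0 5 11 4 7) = (0 11 8)(1 5)(2 9 4 3 14 10)(7 12) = [11, 5, 9, 14, 3, 1, 6, 12, 0, 4, 2, 8, 7, 13, 10]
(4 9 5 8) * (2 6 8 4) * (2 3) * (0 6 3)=[6, 1, 3, 2, 9, 4, 8, 7, 0, 5]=(0 6 8)(2 3)(4 9 5)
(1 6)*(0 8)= (0 8)(1 6)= [8, 6, 2, 3, 4, 5, 1, 7, 0]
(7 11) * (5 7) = (5 7 11) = [0, 1, 2, 3, 4, 7, 6, 11, 8, 9, 10, 5]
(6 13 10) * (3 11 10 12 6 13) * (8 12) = (3 11 10 13 8 12 6) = [0, 1, 2, 11, 4, 5, 3, 7, 12, 9, 13, 10, 6, 8]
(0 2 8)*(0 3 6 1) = (0 2 8 3 6 1) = [2, 0, 8, 6, 4, 5, 1, 7, 3]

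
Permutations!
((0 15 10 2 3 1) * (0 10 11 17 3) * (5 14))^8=(17)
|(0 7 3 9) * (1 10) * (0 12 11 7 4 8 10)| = 5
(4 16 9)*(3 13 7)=(3 13 7)(4 16 9)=[0, 1, 2, 13, 16, 5, 6, 3, 8, 4, 10, 11, 12, 7, 14, 15, 9]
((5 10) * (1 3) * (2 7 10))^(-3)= (1 3)(2 7 10 5)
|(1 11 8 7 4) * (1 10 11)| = 5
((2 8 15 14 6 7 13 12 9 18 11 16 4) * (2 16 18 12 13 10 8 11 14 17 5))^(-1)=((2 11 18 14 6 7 10 8 15 17 5)(4 16)(9 12))^(-1)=(2 5 17 15 8 10 7 6 14 18 11)(4 16)(9 12)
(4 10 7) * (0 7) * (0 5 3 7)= (3 7 4 10 5)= [0, 1, 2, 7, 10, 3, 6, 4, 8, 9, 5]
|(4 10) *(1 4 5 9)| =|(1 4 10 5 9)| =5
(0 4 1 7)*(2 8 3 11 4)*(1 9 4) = (0 2 8 3 11 1 7)(4 9) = [2, 7, 8, 11, 9, 5, 6, 0, 3, 4, 10, 1]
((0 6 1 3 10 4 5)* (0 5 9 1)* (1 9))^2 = (1 10)(3 4)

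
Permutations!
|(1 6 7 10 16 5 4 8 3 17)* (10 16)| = |(1 6 7 16 5 4 8 3 17)| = 9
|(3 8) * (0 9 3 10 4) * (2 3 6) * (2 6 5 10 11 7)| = 5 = |(0 9 5 10 4)(2 3 8 11 7)|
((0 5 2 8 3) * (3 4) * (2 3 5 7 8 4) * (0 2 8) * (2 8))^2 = ((0 7)(2 4 5 3 8))^2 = (2 5 8 4 3)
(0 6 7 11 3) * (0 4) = (0 6 7 11 3 4) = [6, 1, 2, 4, 0, 5, 7, 11, 8, 9, 10, 3]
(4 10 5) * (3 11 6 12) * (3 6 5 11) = (4 10 11 5)(6 12) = [0, 1, 2, 3, 10, 4, 12, 7, 8, 9, 11, 5, 6]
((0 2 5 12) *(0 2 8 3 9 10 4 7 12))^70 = ((0 8 3 9 10 4 7 12 2 5))^70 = (12)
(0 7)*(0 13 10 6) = [7, 1, 2, 3, 4, 5, 0, 13, 8, 9, 6, 11, 12, 10] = (0 7 13 10 6)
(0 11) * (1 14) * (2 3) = (0 11)(1 14)(2 3) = [11, 14, 3, 2, 4, 5, 6, 7, 8, 9, 10, 0, 12, 13, 1]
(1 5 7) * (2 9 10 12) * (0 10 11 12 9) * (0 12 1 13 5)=[10, 0, 12, 3, 4, 7, 6, 13, 8, 11, 9, 1, 2, 5]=(0 10 9 11 1)(2 12)(5 7 13)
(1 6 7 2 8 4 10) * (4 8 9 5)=(1 6 7 2 9 5 4 10)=[0, 6, 9, 3, 10, 4, 7, 2, 8, 5, 1]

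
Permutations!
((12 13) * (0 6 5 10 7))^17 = ((0 6 5 10 7)(12 13))^17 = (0 5 7 6 10)(12 13)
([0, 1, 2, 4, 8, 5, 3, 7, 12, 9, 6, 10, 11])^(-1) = [0, 1, 2, 6, 3, 5, 10, 7, 4, 9, 11, 12, 8]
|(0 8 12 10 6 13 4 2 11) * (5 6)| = |(0 8 12 10 5 6 13 4 2 11)| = 10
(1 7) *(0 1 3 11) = (0 1 7 3 11) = [1, 7, 2, 11, 4, 5, 6, 3, 8, 9, 10, 0]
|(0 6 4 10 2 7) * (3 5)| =|(0 6 4 10 2 7)(3 5)| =6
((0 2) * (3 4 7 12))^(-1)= (0 2)(3 12 7 4)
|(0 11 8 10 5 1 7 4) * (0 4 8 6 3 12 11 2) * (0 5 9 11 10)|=|(0 2 5 1 7 8)(3 12 10 9 11 6)|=6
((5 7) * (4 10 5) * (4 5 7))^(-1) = ((4 10 7 5))^(-1) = (4 5 7 10)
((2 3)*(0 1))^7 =((0 1)(2 3))^7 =(0 1)(2 3)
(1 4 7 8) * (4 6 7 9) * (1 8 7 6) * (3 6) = [0, 1, 2, 6, 9, 5, 3, 7, 8, 4] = (3 6)(4 9)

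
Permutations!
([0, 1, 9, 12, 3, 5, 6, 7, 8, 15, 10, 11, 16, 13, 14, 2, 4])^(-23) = (2 9 15)(3 12 16 4)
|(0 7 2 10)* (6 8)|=4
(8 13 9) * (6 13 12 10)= (6 13 9 8 12 10)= [0, 1, 2, 3, 4, 5, 13, 7, 12, 8, 6, 11, 10, 9]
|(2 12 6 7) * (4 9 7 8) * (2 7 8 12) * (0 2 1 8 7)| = 14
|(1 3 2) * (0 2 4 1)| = |(0 2)(1 3 4)| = 6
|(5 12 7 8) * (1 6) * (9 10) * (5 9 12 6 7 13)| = 9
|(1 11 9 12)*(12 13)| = |(1 11 9 13 12)| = 5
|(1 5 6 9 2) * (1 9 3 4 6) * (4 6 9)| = |(1 5)(2 4 9)(3 6)| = 6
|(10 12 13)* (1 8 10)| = |(1 8 10 12 13)| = 5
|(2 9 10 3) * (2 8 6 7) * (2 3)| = 12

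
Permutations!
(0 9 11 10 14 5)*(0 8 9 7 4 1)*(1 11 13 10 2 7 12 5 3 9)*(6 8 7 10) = (0 12 5 7 4 11 2 10 14 3 9 13 6 8 1) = [12, 0, 10, 9, 11, 7, 8, 4, 1, 13, 14, 2, 5, 6, 3]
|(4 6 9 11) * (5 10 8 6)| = 7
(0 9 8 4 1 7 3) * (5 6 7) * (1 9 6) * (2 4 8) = (0 6 7 3)(1 5)(2 4 9) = [6, 5, 4, 0, 9, 1, 7, 3, 8, 2]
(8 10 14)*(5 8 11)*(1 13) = (1 13)(5 8 10 14 11) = [0, 13, 2, 3, 4, 8, 6, 7, 10, 9, 14, 5, 12, 1, 11]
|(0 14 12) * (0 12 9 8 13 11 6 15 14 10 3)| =21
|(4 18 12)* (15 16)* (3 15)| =|(3 15 16)(4 18 12)| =3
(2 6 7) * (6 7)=(2 7)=[0, 1, 7, 3, 4, 5, 6, 2]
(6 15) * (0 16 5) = (0 16 5)(6 15) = [16, 1, 2, 3, 4, 0, 15, 7, 8, 9, 10, 11, 12, 13, 14, 6, 5]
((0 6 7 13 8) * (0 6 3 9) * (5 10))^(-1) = ((0 3 9)(5 10)(6 7 13 8))^(-1) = (0 9 3)(5 10)(6 8 13 7)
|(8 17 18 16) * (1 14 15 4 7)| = 20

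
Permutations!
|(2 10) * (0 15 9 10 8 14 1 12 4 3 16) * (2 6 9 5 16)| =84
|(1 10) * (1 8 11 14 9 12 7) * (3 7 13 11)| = 5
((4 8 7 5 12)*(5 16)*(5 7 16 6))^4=((4 8 16 7 6 5 12))^4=(4 6 8 5 16 12 7)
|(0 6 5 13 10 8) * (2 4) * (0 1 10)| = 12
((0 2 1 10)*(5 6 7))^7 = ((0 2 1 10)(5 6 7))^7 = (0 10 1 2)(5 6 7)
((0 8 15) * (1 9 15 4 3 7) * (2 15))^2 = ((0 8 4 3 7 1 9 2 15))^2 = (0 4 7 9 15 8 3 1 2)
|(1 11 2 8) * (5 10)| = |(1 11 2 8)(5 10)| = 4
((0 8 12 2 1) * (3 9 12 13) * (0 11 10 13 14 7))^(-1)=(0 7 14 8)(1 2 12 9 3 13 10 11)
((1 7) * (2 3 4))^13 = ((1 7)(2 3 4))^13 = (1 7)(2 3 4)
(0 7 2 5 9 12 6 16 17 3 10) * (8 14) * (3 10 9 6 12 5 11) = (0 7 2 11 3 9 5 6 16 17 10)(8 14) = [7, 1, 11, 9, 4, 6, 16, 2, 14, 5, 0, 3, 12, 13, 8, 15, 17, 10]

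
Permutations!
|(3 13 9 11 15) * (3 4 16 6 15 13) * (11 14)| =|(4 16 6 15)(9 14 11 13)| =4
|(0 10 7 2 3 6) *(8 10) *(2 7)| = 6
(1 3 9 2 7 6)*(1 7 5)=[0, 3, 5, 9, 4, 1, 7, 6, 8, 2]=(1 3 9 2 5)(6 7)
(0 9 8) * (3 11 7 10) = (0 9 8)(3 11 7 10) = [9, 1, 2, 11, 4, 5, 6, 10, 0, 8, 3, 7]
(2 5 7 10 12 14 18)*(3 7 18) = (2 5 18)(3 7 10 12 14) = [0, 1, 5, 7, 4, 18, 6, 10, 8, 9, 12, 11, 14, 13, 3, 15, 16, 17, 2]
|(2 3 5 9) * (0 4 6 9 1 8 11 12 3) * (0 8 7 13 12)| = |(0 4 6 9 2 8 11)(1 7 13 12 3 5)| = 42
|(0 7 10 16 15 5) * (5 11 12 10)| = 15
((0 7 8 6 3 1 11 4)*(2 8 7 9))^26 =(0 4 11 1 3 6 8 2 9)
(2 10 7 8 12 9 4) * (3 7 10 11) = [0, 1, 11, 7, 2, 5, 6, 8, 12, 4, 10, 3, 9] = (2 11 3 7 8 12 9 4)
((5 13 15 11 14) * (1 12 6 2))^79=((1 12 6 2)(5 13 15 11 14))^79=(1 2 6 12)(5 14 11 15 13)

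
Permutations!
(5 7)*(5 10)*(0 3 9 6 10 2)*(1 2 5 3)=(0 1 2)(3 9 6 10)(5 7)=[1, 2, 0, 9, 4, 7, 10, 5, 8, 6, 3]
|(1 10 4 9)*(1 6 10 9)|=5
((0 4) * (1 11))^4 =(11)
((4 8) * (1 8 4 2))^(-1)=(1 2 8)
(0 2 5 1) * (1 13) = (0 2 5 13 1) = [2, 0, 5, 3, 4, 13, 6, 7, 8, 9, 10, 11, 12, 1]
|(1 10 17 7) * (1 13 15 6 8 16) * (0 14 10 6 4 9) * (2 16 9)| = 14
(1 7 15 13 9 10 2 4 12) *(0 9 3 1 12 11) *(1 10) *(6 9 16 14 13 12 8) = (0 16 14 13 3 10 2 4 11)(1 7 15 12 8 6 9) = [16, 7, 4, 10, 11, 5, 9, 15, 6, 1, 2, 0, 8, 3, 13, 12, 14]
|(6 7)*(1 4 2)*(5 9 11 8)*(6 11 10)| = |(1 4 2)(5 9 10 6 7 11 8)| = 21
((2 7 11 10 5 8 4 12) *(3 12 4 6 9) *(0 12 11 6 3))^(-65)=(0 12 2 7 6 9)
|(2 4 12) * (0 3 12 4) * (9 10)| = |(0 3 12 2)(9 10)| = 4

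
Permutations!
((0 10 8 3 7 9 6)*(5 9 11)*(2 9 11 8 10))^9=((0 2 9 6)(3 7 8)(5 11))^9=(0 2 9 6)(5 11)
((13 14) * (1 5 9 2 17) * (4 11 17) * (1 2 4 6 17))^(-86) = (1 11 4 9 5)(2 6 17)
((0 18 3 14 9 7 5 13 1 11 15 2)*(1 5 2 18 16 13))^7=(0 18 16 3 13 14 5 9 1 7 11 2 15)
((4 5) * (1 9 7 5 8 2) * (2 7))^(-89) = ((1 9 2)(4 8 7 5))^(-89) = (1 9 2)(4 5 7 8)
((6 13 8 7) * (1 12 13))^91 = ((1 12 13 8 7 6))^91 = (1 12 13 8 7 6)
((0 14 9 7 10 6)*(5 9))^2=((0 14 5 9 7 10 6))^2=(0 5 7 6 14 9 10)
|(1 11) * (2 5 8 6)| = |(1 11)(2 5 8 6)| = 4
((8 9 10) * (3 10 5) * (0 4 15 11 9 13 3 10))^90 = ((0 4 15 11 9 5 10 8 13 3))^90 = (15)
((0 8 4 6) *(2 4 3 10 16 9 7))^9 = ((0 8 3 10 16 9 7 2 4 6))^9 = (0 6 4 2 7 9 16 10 3 8)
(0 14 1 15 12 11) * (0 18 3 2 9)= (0 14 1 15 12 11 18 3 2 9)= [14, 15, 9, 2, 4, 5, 6, 7, 8, 0, 10, 18, 11, 13, 1, 12, 16, 17, 3]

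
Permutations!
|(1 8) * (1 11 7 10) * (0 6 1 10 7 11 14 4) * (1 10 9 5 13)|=|(0 6 10 9 5 13 1 8 14 4)|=10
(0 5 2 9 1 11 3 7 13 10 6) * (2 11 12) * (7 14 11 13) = (0 5 13 10 6)(1 12 2 9)(3 14 11) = [5, 12, 9, 14, 4, 13, 0, 7, 8, 1, 6, 3, 2, 10, 11]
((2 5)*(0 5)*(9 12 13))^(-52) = (0 2 5)(9 13 12)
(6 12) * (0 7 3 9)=[7, 1, 2, 9, 4, 5, 12, 3, 8, 0, 10, 11, 6]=(0 7 3 9)(6 12)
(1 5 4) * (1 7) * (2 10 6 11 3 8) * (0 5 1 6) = (0 5 4 7 6 11 3 8 2 10) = [5, 1, 10, 8, 7, 4, 11, 6, 2, 9, 0, 3]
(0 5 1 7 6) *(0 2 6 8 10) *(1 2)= [5, 7, 6, 3, 4, 2, 1, 8, 10, 9, 0]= (0 5 2 6 1 7 8 10)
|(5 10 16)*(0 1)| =6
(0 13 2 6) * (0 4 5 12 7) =(0 13 2 6 4 5 12 7) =[13, 1, 6, 3, 5, 12, 4, 0, 8, 9, 10, 11, 7, 2]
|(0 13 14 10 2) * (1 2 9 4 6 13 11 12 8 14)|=|(0 11 12 8 14 10 9 4 6 13 1 2)|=12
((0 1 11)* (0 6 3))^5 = ((0 1 11 6 3))^5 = (11)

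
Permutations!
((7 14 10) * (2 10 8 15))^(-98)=(2 8 7)(10 15 14)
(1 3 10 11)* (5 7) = (1 3 10 11)(5 7) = [0, 3, 2, 10, 4, 7, 6, 5, 8, 9, 11, 1]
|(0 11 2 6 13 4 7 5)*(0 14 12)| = 10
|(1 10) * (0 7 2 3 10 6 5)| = |(0 7 2 3 10 1 6 5)| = 8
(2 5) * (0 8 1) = (0 8 1)(2 5) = [8, 0, 5, 3, 4, 2, 6, 7, 1]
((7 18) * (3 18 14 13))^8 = ((3 18 7 14 13))^8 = (3 14 18 13 7)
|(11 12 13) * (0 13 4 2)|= 6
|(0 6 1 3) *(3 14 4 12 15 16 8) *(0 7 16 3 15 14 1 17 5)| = 60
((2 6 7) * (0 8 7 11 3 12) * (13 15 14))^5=(0 11 7 12 6 8 3 2)(13 14 15)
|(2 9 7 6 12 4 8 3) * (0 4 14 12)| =|(0 4 8 3 2 9 7 6)(12 14)| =8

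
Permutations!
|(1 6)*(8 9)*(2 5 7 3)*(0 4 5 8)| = 8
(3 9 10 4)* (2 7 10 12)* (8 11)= (2 7 10 4 3 9 12)(8 11)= [0, 1, 7, 9, 3, 5, 6, 10, 11, 12, 4, 8, 2]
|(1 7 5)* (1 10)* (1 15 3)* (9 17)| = |(1 7 5 10 15 3)(9 17)| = 6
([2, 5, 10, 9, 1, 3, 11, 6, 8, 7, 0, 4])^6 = (1 11 7 3)(4 6 9 5)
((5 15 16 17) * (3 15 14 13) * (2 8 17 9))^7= (2 15 14 8 16 13 17 9 3 5)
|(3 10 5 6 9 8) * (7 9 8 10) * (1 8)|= 8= |(1 8 3 7 9 10 5 6)|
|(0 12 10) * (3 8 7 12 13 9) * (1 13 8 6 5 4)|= |(0 8 7 12 10)(1 13 9 3 6 5 4)|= 35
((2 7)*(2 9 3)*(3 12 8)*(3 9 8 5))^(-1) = (2 3 5 12 9 8 7)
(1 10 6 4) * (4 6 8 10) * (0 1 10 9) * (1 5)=(0 5 1 4 10 8 9)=[5, 4, 2, 3, 10, 1, 6, 7, 9, 0, 8]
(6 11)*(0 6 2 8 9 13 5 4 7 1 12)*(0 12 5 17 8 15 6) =(1 5 4 7)(2 15 6 11)(8 9 13 17) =[0, 5, 15, 3, 7, 4, 11, 1, 9, 13, 10, 2, 12, 17, 14, 6, 16, 8]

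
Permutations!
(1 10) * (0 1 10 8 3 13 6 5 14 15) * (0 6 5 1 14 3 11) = (0 14 15 6 1 8 11)(3 13 5) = [14, 8, 2, 13, 4, 3, 1, 7, 11, 9, 10, 0, 12, 5, 15, 6]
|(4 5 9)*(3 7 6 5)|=6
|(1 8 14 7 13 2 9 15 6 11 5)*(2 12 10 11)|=36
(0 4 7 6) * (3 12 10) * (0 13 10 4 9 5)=[9, 1, 2, 12, 7, 0, 13, 6, 8, 5, 3, 11, 4, 10]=(0 9 5)(3 12 4 7 6 13 10)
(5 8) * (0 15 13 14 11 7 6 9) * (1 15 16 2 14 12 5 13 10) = (0 16 2 14 11 7 6 9)(1 15 10)(5 8 13 12) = [16, 15, 14, 3, 4, 8, 9, 6, 13, 0, 1, 7, 5, 12, 11, 10, 2]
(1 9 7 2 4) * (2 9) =(1 2 4)(7 9) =[0, 2, 4, 3, 1, 5, 6, 9, 8, 7]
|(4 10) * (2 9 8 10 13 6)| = 7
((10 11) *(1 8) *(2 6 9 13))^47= ((1 8)(2 6 9 13)(10 11))^47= (1 8)(2 13 9 6)(10 11)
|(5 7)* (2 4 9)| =|(2 4 9)(5 7)| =6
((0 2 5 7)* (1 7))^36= ((0 2 5 1 7))^36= (0 2 5 1 7)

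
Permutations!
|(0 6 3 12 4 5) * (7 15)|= 6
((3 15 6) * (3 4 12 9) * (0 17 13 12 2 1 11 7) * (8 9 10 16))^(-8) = ((0 17 13 12 10 16 8 9 3 15 6 4 2 1 11 7))^(-8) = (0 3)(1 16)(2 10)(4 12)(6 13)(7 9)(8 11)(15 17)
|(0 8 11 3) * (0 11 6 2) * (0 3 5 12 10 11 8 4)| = 4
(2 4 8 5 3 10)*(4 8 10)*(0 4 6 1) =(0 4 10 2 8 5 3 6 1) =[4, 0, 8, 6, 10, 3, 1, 7, 5, 9, 2]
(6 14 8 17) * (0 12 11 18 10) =[12, 1, 2, 3, 4, 5, 14, 7, 17, 9, 0, 18, 11, 13, 8, 15, 16, 6, 10] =(0 12 11 18 10)(6 14 8 17)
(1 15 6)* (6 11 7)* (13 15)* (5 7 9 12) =[0, 13, 2, 3, 4, 7, 1, 6, 8, 12, 10, 9, 5, 15, 14, 11] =(1 13 15 11 9 12 5 7 6)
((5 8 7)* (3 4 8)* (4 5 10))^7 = ((3 5)(4 8 7 10))^7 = (3 5)(4 10 7 8)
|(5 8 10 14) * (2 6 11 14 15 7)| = 9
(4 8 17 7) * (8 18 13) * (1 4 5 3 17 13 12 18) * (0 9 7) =[9, 4, 2, 17, 1, 3, 6, 5, 13, 7, 10, 11, 18, 8, 14, 15, 16, 0, 12] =(0 9 7 5 3 17)(1 4)(8 13)(12 18)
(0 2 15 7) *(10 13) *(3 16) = (0 2 15 7)(3 16)(10 13) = [2, 1, 15, 16, 4, 5, 6, 0, 8, 9, 13, 11, 12, 10, 14, 7, 3]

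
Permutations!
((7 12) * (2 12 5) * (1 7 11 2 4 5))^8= ((1 7)(2 12 11)(4 5))^8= (2 11 12)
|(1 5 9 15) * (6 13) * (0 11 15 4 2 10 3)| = |(0 11 15 1 5 9 4 2 10 3)(6 13)| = 10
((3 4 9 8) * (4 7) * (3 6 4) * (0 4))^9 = ((0 4 9 8 6)(3 7))^9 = (0 6 8 9 4)(3 7)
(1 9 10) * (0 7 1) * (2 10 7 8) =(0 8 2 10)(1 9 7) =[8, 9, 10, 3, 4, 5, 6, 1, 2, 7, 0]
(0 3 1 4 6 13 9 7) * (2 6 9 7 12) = (0 3 1 4 9 12 2 6 13 7) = [3, 4, 6, 1, 9, 5, 13, 0, 8, 12, 10, 11, 2, 7]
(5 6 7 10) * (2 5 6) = [0, 1, 5, 3, 4, 2, 7, 10, 8, 9, 6] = (2 5)(6 7 10)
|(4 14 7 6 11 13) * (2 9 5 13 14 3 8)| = |(2 9 5 13 4 3 8)(6 11 14 7)| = 28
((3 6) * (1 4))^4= (6)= ((1 4)(3 6))^4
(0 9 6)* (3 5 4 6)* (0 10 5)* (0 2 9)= (2 9 3)(4 6 10 5)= [0, 1, 9, 2, 6, 4, 10, 7, 8, 3, 5]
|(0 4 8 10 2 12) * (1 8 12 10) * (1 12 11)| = |(0 4 11 1 8 12)(2 10)| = 6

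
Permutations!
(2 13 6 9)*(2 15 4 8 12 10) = (2 13 6 9 15 4 8 12 10) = [0, 1, 13, 3, 8, 5, 9, 7, 12, 15, 2, 11, 10, 6, 14, 4]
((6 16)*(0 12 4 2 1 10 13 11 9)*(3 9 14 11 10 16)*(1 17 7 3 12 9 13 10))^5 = (0 9)(1 2)(3 12)(4 13)(6 7)(11 14)(16 17)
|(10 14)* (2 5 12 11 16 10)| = 7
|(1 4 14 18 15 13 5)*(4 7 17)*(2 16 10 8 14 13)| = |(1 7 17 4 13 5)(2 16 10 8 14 18 15)| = 42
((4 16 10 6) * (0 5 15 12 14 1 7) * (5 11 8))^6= (0 14 5)(1 15 11)(4 10)(6 16)(7 12 8)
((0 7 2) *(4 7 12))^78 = ((0 12 4 7 2))^78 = (0 7 12 2 4)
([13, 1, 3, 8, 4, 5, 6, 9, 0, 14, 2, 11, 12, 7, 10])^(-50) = [14, 1, 13, 7, 4, 5, 6, 2, 9, 3, 0, 11, 12, 10, 8]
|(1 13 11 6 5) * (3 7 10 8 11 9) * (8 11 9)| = |(1 13 8 9 3 7 10 11 6 5)| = 10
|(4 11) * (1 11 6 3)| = 5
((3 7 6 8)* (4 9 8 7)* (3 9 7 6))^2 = (9)(3 7 4)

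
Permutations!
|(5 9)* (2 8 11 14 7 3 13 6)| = 8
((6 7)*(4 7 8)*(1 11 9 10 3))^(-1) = (1 3 10 9 11)(4 8 6 7)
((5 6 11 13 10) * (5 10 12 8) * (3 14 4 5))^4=((3 14 4 5 6 11 13 12 8))^4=(3 6 8 5 12 4 13 14 11)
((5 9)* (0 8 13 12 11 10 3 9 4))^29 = ((0 8 13 12 11 10 3 9 5 4))^29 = (0 4 5 9 3 10 11 12 13 8)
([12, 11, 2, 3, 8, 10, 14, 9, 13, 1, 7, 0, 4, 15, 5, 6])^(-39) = (0 8 6 10 1 12 13 14 7 11 4 15 5 9)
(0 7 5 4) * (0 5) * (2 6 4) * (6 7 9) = [9, 1, 7, 3, 5, 2, 4, 0, 8, 6] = (0 9 6 4 5 2 7)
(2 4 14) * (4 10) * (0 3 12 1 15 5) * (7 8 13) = [3, 15, 10, 12, 14, 0, 6, 8, 13, 9, 4, 11, 1, 7, 2, 5] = (0 3 12 1 15 5)(2 10 4 14)(7 8 13)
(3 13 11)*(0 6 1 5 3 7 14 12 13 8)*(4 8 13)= (0 6 1 5 3 13 11 7 14 12 4 8)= [6, 5, 2, 13, 8, 3, 1, 14, 0, 9, 10, 7, 4, 11, 12]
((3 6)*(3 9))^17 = ((3 6 9))^17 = (3 9 6)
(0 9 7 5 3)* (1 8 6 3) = (0 9 7 5 1 8 6 3) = [9, 8, 2, 0, 4, 1, 3, 5, 6, 7]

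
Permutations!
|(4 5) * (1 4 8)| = 4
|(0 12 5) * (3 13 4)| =3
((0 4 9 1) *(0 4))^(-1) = (1 9 4)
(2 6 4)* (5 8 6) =(2 5 8 6 4) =[0, 1, 5, 3, 2, 8, 4, 7, 6]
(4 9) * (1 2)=[0, 2, 1, 3, 9, 5, 6, 7, 8, 4]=(1 2)(4 9)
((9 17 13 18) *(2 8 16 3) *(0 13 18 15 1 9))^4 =(0 9 13 17 15 18 1)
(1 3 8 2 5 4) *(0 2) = (0 2 5 4 1 3 8) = [2, 3, 5, 8, 1, 4, 6, 7, 0]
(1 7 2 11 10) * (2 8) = (1 7 8 2 11 10) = [0, 7, 11, 3, 4, 5, 6, 8, 2, 9, 1, 10]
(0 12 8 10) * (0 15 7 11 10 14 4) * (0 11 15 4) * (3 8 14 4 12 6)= (0 6 3 8 4 11 10 12 14)(7 15)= [6, 1, 2, 8, 11, 5, 3, 15, 4, 9, 12, 10, 14, 13, 0, 7]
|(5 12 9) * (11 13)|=6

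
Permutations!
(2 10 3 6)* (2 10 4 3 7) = (2 4 3 6 10 7) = [0, 1, 4, 6, 3, 5, 10, 2, 8, 9, 7]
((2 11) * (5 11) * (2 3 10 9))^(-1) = (2 9 10 3 11 5)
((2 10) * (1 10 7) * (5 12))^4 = (12)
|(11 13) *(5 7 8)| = 6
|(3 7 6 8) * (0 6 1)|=6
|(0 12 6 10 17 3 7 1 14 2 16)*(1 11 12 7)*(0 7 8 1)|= 13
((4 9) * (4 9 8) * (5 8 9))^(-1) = (4 8 5 9)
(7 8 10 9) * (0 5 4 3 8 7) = (0 5 4 3 8 10 9) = [5, 1, 2, 8, 3, 4, 6, 7, 10, 0, 9]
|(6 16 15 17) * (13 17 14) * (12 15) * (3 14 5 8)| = 10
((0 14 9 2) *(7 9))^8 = ((0 14 7 9 2))^8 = (0 9 14 2 7)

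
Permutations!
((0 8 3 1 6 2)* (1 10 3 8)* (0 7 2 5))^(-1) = (0 5 6 1)(2 7)(3 10)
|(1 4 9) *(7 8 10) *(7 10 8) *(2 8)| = 6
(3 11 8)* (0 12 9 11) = (0 12 9 11 8 3) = [12, 1, 2, 0, 4, 5, 6, 7, 3, 11, 10, 8, 9]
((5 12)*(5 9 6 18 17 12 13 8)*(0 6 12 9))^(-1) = ((0 6 18 17 9 12)(5 13 8))^(-1) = (0 12 9 17 18 6)(5 8 13)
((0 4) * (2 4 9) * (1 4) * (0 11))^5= ((0 9 2 1 4 11))^5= (0 11 4 1 2 9)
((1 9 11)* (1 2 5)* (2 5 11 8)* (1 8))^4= ((1 9)(2 11 5 8))^4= (11)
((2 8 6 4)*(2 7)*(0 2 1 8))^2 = ((0 2)(1 8 6 4 7))^2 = (1 6 7 8 4)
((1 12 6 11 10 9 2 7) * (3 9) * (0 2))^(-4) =(0 11 7 3 12)(1 9 6 2 10)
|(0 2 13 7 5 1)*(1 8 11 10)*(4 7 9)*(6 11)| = |(0 2 13 9 4 7 5 8 6 11 10 1)| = 12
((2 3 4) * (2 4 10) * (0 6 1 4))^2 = ((0 6 1 4)(2 3 10))^2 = (0 1)(2 10 3)(4 6)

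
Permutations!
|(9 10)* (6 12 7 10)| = 5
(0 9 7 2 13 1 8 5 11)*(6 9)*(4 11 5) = (0 6 9 7 2 13 1 8 4 11) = [6, 8, 13, 3, 11, 5, 9, 2, 4, 7, 10, 0, 12, 1]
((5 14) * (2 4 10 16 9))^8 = ((2 4 10 16 9)(5 14))^8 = (2 16 4 9 10)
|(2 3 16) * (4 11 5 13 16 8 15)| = 9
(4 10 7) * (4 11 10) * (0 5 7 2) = (0 5 7 11 10 2) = [5, 1, 0, 3, 4, 7, 6, 11, 8, 9, 2, 10]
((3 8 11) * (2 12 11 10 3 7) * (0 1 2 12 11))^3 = ((0 1 2 11 7 12)(3 8 10))^3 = (0 11)(1 7)(2 12)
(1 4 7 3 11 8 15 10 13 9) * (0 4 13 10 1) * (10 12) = (0 4 7 3 11 8 15 1 13 9)(10 12) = [4, 13, 2, 11, 7, 5, 6, 3, 15, 0, 12, 8, 10, 9, 14, 1]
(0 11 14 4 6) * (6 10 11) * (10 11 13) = (0 6)(4 11 14)(10 13) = [6, 1, 2, 3, 11, 5, 0, 7, 8, 9, 13, 14, 12, 10, 4]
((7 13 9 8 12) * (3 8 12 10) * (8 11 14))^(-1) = ((3 11 14 8 10)(7 13 9 12))^(-1) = (3 10 8 14 11)(7 12 9 13)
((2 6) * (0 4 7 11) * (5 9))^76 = (11)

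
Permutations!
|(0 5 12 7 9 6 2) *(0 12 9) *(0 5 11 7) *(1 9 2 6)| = 6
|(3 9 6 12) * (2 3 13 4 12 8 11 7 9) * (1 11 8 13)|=|(1 11 7 9 6 13 4 12)(2 3)|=8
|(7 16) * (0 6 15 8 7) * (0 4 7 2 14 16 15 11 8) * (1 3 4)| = 12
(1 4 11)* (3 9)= (1 4 11)(3 9)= [0, 4, 2, 9, 11, 5, 6, 7, 8, 3, 10, 1]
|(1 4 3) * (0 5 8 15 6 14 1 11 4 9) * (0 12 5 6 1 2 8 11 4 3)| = |(0 6 14 2 8 15 1 9 12 5 11 3 4)| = 13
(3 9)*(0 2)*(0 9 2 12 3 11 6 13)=(0 12 3 2 9 11 6 13)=[12, 1, 9, 2, 4, 5, 13, 7, 8, 11, 10, 6, 3, 0]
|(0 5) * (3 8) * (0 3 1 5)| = |(1 5 3 8)| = 4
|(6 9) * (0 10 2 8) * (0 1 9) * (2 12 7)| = 9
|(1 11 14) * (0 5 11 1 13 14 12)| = 4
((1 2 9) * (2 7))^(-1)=((1 7 2 9))^(-1)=(1 9 2 7)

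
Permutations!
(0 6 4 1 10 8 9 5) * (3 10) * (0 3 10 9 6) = (1 10 8 6 4)(3 9 5) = [0, 10, 2, 9, 1, 3, 4, 7, 6, 5, 8]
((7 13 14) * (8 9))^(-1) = ((7 13 14)(8 9))^(-1) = (7 14 13)(8 9)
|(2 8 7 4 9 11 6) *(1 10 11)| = 9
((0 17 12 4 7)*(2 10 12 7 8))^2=((0 17 7)(2 10 12 4 8))^2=(0 7 17)(2 12 8 10 4)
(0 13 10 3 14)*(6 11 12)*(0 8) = [13, 1, 2, 14, 4, 5, 11, 7, 0, 9, 3, 12, 6, 10, 8] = (0 13 10 3 14 8)(6 11 12)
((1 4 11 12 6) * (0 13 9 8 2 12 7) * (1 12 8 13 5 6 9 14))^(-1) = (0 7 11 4 1 14 13 9 12 6 5)(2 8)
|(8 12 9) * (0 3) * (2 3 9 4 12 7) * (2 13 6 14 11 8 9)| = 6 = |(0 2 3)(4 12)(6 14 11 8 7 13)|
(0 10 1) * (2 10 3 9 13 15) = (0 3 9 13 15 2 10 1) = [3, 0, 10, 9, 4, 5, 6, 7, 8, 13, 1, 11, 12, 15, 14, 2]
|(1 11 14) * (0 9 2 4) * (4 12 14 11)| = 7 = |(0 9 2 12 14 1 4)|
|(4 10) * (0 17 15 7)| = 4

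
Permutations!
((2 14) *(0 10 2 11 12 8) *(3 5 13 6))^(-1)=(0 8 12 11 14 2 10)(3 6 13 5)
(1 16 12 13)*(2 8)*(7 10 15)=(1 16 12 13)(2 8)(7 10 15)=[0, 16, 8, 3, 4, 5, 6, 10, 2, 9, 15, 11, 13, 1, 14, 7, 12]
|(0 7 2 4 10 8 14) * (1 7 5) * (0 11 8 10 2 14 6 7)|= 30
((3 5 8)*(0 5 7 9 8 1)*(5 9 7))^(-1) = (0 1 5 3 8 9)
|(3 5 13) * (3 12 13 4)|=6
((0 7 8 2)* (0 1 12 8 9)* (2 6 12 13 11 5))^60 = (13)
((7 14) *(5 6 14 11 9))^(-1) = (5 9 11 7 14 6) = ((5 6 14 7 11 9))^(-1)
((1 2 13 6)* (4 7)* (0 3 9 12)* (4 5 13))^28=((0 3 9 12)(1 2 4 7 5 13 6))^28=(13)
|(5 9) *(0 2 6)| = 6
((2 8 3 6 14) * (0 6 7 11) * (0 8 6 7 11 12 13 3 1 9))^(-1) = (0 9 1 8 11 3 13 12 7)(2 14 6)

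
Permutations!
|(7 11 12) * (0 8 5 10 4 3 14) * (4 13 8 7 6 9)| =|(0 7 11 12 6 9 4 3 14)(5 10 13 8)| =36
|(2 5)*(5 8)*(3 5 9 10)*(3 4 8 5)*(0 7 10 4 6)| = |(0 7 10 6)(2 5)(4 8 9)| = 12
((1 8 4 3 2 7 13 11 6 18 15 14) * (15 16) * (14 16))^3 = (1 3 13 18 8 2 11 14 4 7 6)(15 16)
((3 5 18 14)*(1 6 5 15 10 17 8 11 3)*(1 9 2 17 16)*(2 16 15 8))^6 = ((1 6 5 18 14 9 16)(2 17)(3 8 11)(10 15))^6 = (1 16 9 14 18 5 6)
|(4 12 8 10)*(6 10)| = |(4 12 8 6 10)| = 5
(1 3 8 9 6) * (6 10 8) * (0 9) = (0 9 10 8)(1 3 6) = [9, 3, 2, 6, 4, 5, 1, 7, 0, 10, 8]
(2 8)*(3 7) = (2 8)(3 7) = [0, 1, 8, 7, 4, 5, 6, 3, 2]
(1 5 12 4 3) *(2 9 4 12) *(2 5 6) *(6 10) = (12)(1 10 6 2 9 4 3) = [0, 10, 9, 1, 3, 5, 2, 7, 8, 4, 6, 11, 12]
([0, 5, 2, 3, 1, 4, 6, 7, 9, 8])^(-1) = [0, 4, 2, 3, 5, 1, 6, 7, 9, 8]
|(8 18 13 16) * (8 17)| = 5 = |(8 18 13 16 17)|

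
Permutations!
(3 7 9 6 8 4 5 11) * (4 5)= [0, 1, 2, 7, 4, 11, 8, 9, 5, 6, 10, 3]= (3 7 9 6 8 5 11)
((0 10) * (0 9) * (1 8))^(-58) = ((0 10 9)(1 8))^(-58) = (0 9 10)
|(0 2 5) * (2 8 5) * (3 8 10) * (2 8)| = 6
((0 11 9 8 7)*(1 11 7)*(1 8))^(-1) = (0 7)(1 9 11) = ((0 7)(1 11 9))^(-1)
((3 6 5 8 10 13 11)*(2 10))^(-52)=(2 3)(5 13)(6 10)(8 11)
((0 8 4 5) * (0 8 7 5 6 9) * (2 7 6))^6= (9)(2 7 5 8 4)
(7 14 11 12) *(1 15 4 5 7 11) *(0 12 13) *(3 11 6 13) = (0 12 6 13)(1 15 4 5 7 14)(3 11) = [12, 15, 2, 11, 5, 7, 13, 14, 8, 9, 10, 3, 6, 0, 1, 4]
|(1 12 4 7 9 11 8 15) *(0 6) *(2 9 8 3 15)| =|(0 6)(1 12 4 7 8 2 9 11 3 15)| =10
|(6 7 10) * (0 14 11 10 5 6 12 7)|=|(0 14 11 10 12 7 5 6)|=8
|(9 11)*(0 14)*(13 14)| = 6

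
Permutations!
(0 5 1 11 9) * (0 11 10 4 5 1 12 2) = (0 1 10 4 5 12 2)(9 11) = [1, 10, 0, 3, 5, 12, 6, 7, 8, 11, 4, 9, 2]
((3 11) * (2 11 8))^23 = (2 8 3 11)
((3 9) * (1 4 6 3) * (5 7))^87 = (1 6 9 4 3)(5 7)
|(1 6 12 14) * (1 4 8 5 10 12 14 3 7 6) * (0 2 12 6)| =|(0 2 12 3 7)(4 8 5 10 6 14)| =30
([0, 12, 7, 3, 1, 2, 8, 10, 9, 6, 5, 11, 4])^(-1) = (1 4 12)(2 5 10 7)(6 9 8)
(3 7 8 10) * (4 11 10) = [0, 1, 2, 7, 11, 5, 6, 8, 4, 9, 3, 10] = (3 7 8 4 11 10)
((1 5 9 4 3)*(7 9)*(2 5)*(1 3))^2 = (1 5 9)(2 7 4)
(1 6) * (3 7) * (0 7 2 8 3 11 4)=(0 7 11 4)(1 6)(2 8 3)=[7, 6, 8, 2, 0, 5, 1, 11, 3, 9, 10, 4]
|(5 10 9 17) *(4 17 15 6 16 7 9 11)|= 5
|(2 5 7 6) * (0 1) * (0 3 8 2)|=|(0 1 3 8 2 5 7 6)|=8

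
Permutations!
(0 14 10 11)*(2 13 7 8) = (0 14 10 11)(2 13 7 8) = [14, 1, 13, 3, 4, 5, 6, 8, 2, 9, 11, 0, 12, 7, 10]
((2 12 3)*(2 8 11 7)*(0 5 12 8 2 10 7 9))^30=((0 5 12 3 2 8 11 9)(7 10))^30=(0 11 2 12)(3 5 9 8)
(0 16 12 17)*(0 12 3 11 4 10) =(0 16 3 11 4 10)(12 17) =[16, 1, 2, 11, 10, 5, 6, 7, 8, 9, 0, 4, 17, 13, 14, 15, 3, 12]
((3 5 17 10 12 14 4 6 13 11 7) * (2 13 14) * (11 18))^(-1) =(2 12 10 17 5 3 7 11 18 13)(4 14 6)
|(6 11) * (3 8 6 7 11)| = 6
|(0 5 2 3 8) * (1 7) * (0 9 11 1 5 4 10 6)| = 8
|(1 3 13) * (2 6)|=|(1 3 13)(2 6)|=6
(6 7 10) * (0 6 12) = (0 6 7 10 12) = [6, 1, 2, 3, 4, 5, 7, 10, 8, 9, 12, 11, 0]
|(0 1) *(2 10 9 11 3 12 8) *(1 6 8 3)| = 8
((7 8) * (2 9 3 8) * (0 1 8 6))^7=(0 6 3 9 2 7 8 1)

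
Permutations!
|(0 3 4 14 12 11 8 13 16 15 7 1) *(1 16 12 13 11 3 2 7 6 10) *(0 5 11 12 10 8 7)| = 14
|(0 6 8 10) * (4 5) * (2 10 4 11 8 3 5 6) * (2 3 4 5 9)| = |(0 3 9 2 10)(4 6)(5 11 8)| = 30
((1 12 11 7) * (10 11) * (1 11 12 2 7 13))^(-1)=(1 13 11 7 2)(10 12)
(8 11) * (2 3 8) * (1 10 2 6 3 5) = (1 10 2 5)(3 8 11 6) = [0, 10, 5, 8, 4, 1, 3, 7, 11, 9, 2, 6]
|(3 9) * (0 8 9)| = 4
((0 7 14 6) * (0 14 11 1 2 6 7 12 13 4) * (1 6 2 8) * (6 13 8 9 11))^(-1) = (0 4 13 11 9 1 8 12)(6 7 14)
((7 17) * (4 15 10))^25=((4 15 10)(7 17))^25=(4 15 10)(7 17)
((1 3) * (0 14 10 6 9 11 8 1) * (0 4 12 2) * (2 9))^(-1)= (0 2 6 10 14)(1 8 11 9 12 4 3)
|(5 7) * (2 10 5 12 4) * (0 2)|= |(0 2 10 5 7 12 4)|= 7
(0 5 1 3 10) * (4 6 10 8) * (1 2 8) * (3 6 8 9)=[5, 6, 9, 1, 8, 2, 10, 7, 4, 3, 0]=(0 5 2 9 3 1 6 10)(4 8)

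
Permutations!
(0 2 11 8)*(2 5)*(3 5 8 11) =(11)(0 8)(2 3 5) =[8, 1, 3, 5, 4, 2, 6, 7, 0, 9, 10, 11]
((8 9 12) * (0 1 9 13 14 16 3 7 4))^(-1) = (0 4 7 3 16 14 13 8 12 9 1)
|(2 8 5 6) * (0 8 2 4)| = |(0 8 5 6 4)| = 5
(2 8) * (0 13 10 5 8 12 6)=(0 13 10 5 8 2 12 6)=[13, 1, 12, 3, 4, 8, 0, 7, 2, 9, 5, 11, 6, 10]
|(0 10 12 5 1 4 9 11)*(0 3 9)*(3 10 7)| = |(0 7 3 9 11 10 12 5 1 4)| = 10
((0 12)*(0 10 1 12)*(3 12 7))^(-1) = ((1 7 3 12 10))^(-1) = (1 10 12 3 7)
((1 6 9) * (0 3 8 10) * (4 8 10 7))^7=(0 3 10)(1 6 9)(4 8 7)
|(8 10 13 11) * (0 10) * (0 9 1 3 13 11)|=8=|(0 10 11 8 9 1 3 13)|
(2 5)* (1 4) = [0, 4, 5, 3, 1, 2] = (1 4)(2 5)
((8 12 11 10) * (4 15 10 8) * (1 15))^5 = (1 15 10 4)(8 11 12)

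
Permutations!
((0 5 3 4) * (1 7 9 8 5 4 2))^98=(9)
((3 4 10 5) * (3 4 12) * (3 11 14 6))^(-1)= ((3 12 11 14 6)(4 10 5))^(-1)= (3 6 14 11 12)(4 5 10)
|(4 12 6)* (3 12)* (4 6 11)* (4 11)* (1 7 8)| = 3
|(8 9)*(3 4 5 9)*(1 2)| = 10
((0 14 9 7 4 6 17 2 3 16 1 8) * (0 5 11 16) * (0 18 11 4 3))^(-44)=((0 14 9 7 3 18 11 16 1 8 5 4 6 17 2))^(-44)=(0 14 9 7 3 18 11 16 1 8 5 4 6 17 2)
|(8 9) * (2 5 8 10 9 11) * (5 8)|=|(2 8 11)(9 10)|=6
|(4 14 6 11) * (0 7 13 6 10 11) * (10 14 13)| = |(14)(0 7 10 11 4 13 6)| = 7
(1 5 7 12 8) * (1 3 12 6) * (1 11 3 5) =(3 12 8 5 7 6 11) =[0, 1, 2, 12, 4, 7, 11, 6, 5, 9, 10, 3, 8]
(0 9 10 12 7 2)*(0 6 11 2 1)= (0 9 10 12 7 1)(2 6 11)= [9, 0, 6, 3, 4, 5, 11, 1, 8, 10, 12, 2, 7]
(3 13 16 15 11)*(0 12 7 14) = (0 12 7 14)(3 13 16 15 11) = [12, 1, 2, 13, 4, 5, 6, 14, 8, 9, 10, 3, 7, 16, 0, 11, 15]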